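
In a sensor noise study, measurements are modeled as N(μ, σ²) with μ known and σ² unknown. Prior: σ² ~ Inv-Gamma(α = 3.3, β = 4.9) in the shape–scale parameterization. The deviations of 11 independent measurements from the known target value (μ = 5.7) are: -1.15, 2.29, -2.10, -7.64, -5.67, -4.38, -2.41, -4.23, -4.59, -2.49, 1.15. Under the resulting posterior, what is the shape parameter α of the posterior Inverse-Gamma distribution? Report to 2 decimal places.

8.80

With known mean μ and an Inverse-Gamma(α, β) prior on σ², the Normal likelihood is conjugate: posterior is Inv-Gamma(α + n/2, β + Σ(xᵢ−μ)²/2).
Σ(xᵢ−μ)² = (-1.15)² + (2.29)² + (-2.10)² + (-7.64)² + (-5.67)² + (-4.38)² + (-2.41)² + (-4.23)² + (-4.59)² + (-2.49)² + (1.15)² = 172.9712.
Posterior: Inv-Gamma(3.3 + 11/2, 4.9 + 172.9712/2) = Inv-Gamma(8.80, 91.38560).
Posterior α = 8.80.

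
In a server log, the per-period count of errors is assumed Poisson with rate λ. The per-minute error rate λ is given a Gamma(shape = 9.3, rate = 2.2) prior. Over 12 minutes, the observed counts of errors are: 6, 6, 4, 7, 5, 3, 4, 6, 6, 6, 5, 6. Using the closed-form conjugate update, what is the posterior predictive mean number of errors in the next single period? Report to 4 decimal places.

5.1620

With a Gamma(shape α, rate β) prior, the Poisson likelihood is conjugate: the posterior is Gamma(α + ΣXᵢ, β + n).
Sum of counts S = 64 over n = 12 minutes.
Posterior: Gamma(α+S, β+n) = Gamma(9.3+64, 2.2+12) = Gamma(73.3, 14.2).
The predictive distribution for one future period is NegBinom with mean α/β = 5.1620.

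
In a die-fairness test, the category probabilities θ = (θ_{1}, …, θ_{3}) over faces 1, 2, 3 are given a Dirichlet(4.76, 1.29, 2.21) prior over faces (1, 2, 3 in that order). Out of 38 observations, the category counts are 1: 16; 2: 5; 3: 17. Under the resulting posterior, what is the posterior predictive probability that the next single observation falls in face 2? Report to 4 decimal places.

The Dirichlet prior is conjugate to the Multinomial likelihood: each posterior αⱼ = prior αⱼ + observed count nⱼ.
Posterior concentration: (20.76, 6.29, 19.21), total = 46.26.
P(next = 2 | data) = α_{2}/Σα = 0.1360.

0.1360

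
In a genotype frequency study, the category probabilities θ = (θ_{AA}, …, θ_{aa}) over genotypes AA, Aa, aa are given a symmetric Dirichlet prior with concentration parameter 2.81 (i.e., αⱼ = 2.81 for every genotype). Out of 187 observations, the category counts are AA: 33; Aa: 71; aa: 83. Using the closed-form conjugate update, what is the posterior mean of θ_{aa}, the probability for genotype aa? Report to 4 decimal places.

The Dirichlet prior is conjugate to the Multinomial likelihood: each posterior αⱼ = prior αⱼ + observed count nⱼ.
Posterior concentration: (35.81, 73.81, 85.81), total = 195.43.
E[θ_{aa}|data] = α_{aa}/Σα = 85.81/195.43 = 0.4391.

0.4391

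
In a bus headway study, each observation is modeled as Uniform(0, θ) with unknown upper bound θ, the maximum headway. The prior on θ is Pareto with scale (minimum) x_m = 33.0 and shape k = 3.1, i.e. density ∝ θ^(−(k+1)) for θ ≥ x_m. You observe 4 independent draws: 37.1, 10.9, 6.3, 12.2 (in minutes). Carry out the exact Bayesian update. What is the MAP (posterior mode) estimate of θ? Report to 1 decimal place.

37.1

A Pareto(scale x_m, shape k) prior on the upper bound θ of Uniform(0, θ) is conjugate: posterior is Pareto(max(x_m, max xᵢ), k + n).
Sample maximum = 37.1; prior scale x_m = 33.0 → posterior scale = max = 37.1.
Posterior shape = 3.1 + 4 = 7.1.
The Pareto density is decreasing on [x_m, ∞), so the mode is x_m = 37.1.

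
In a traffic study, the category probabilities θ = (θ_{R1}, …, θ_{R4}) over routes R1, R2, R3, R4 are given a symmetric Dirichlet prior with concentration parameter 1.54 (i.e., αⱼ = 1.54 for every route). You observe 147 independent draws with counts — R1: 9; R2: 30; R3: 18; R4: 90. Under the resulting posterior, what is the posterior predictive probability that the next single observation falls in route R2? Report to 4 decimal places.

0.2059

The Dirichlet prior is conjugate to the Multinomial likelihood: each posterior αⱼ = prior αⱼ + observed count nⱼ.
Posterior concentration: (10.54, 31.54, 19.54, 91.54), total = 153.16.
P(next = R2 | data) = α_{R2}/Σα = 0.2059.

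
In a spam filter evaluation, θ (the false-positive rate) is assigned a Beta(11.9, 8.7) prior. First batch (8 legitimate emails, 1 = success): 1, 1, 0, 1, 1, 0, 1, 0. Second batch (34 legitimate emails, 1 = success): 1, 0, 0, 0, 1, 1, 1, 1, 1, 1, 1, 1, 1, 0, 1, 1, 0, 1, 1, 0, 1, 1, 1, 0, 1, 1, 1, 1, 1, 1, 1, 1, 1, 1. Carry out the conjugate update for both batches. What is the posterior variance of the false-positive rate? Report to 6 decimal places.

0.003294

The Beta prior is conjugate to a Binomial/Bernoulli likelihood; the update adds successes to α and failures to β.
After batch 1: Beta(11.9+5, 8.7+3) = Beta(16.9, 11.7).
After batch 2: Beta(16.9+27, 11.7+7) = Beta(43.9, 18.7).
Var = αβ/((α+β)²(α+β+1)) = 43.9·18.7/(62.6²·63.6) = 0.003294.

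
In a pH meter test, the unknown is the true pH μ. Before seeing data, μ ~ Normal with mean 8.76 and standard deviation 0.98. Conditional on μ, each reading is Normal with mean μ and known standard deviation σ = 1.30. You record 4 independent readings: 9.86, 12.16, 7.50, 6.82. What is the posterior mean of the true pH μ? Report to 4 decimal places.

For Normal data with known variance σ², a Normal(μ₀, σ₀²) prior on μ is conjugate. Posterior precision = 1/σ₀² + n/σ²; posterior mean is the precision-weighted average of μ₀ and x̄.
Σxᵢ = 9.86 + 12.16 + 7.50 + 6.82 = 36.34, so n·x̄ = 36.34.
σ₀² = 0.98² = 0.9604, σ² = 1.30² = 1.69; σ² + n·σ₀² = 1.69 + 4·0.9604 = 5.5316.
Posterior mean = (μ₀/σ₀² + n·x̄/σ²)/(1/σ₀² + n/σ²) = (σ²·μ₀ + σ₀²·n·x̄)/(σ² + n·σ₀²) = (1.69·8.76 + 0.9604·36.34)/5.5316 = 49.705336/5.5316 = 8.9857.

8.9857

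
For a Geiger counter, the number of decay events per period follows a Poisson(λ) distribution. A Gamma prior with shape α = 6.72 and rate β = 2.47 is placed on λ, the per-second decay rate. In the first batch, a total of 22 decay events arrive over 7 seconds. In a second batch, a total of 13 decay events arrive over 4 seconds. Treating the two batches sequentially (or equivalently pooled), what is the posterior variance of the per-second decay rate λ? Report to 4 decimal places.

With a Gamma(shape α, rate β) prior, the Poisson likelihood is conjugate: the posterior is Gamma(α + ΣXᵢ, β + n).
After batch 1: Gamma(α+S, β+n) = Gamma(6.72+22, 2.47+7) = Gamma(28.72, 9.47).
After batch 2: Gamma(α+S, β+n) = Gamma(28.72+13, 9.47+4) = Gamma(41.72, 13.47).
Var = α/β² = 41.72/13.47² = 0.2299.

0.2299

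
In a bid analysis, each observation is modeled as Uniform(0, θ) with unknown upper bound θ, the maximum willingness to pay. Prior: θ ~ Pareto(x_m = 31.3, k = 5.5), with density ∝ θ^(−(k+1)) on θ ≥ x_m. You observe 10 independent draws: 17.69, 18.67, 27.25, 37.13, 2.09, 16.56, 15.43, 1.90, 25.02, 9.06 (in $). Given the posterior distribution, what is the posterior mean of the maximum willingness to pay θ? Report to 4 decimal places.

39.6907

A Pareto(scale x_m, shape k) prior on the upper bound θ of Uniform(0, θ) is conjugate: posterior is Pareto(max(x_m, max xᵢ), k + n).
Sample maximum = 37.13; prior scale x_m = 31.3 → posterior scale = max = 37.13.
Posterior shape = 5.5 + 10 = 15.5.
E[θ|data] = k·x_m/(k−1) = 15.5·37.13/14.5 = 39.6907.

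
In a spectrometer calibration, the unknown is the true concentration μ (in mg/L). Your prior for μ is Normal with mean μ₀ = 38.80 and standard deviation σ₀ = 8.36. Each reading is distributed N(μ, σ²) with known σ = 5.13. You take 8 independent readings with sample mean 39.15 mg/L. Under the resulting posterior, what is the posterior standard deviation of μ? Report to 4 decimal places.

For Normal data with known variance σ², a Normal(μ₀, σ₀²) prior on μ is conjugate. Posterior precision = 1/σ₀² + n/σ²; posterior mean is the precision-weighted average of μ₀ and x̄.
σ₀² = 8.36² = 69.8896, σ² = 5.13² = 26.3169; σ² + n·σ₀² = 26.3169 + 8·69.8896 = 585.4337.
Posterior precision = 1/σ₀² + n/σ² = 1/69.8896 + 8/26.3169 = (σ² + n·σ₀²)/(σ₀²σ²) = 585.4337/(69.8896·26.3169); posterior variance σₙ² = σ₀²σ²/(σ² + n·σ₀²) = 69.8896·26.3169/585.4337 = 3.141735.
Posterior SD = √σₙ² = √(69.8896·26.3169/585.4337) = 1.7725.

1.7725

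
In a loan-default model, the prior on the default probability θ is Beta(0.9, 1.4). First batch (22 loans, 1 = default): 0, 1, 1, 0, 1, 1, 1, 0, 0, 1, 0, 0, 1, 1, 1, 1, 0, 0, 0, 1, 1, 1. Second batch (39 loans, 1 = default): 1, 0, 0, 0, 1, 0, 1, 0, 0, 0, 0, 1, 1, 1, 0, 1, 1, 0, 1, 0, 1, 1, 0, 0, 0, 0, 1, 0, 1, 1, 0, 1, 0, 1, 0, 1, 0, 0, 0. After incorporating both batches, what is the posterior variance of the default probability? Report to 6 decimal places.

The Beta prior is conjugate to a Binomial/Bernoulli likelihood; the update adds successes to α and failures to β.
After batch 1: Beta(0.9+13, 1.4+9) = Beta(13.9, 10.4).
After batch 2: Beta(13.9+17, 10.4+22) = Beta(30.9, 32.4).
Var = αβ/((α+β)²(α+β+1)) = 30.9·32.4/(63.3²·64.3) = 0.003886.

0.003886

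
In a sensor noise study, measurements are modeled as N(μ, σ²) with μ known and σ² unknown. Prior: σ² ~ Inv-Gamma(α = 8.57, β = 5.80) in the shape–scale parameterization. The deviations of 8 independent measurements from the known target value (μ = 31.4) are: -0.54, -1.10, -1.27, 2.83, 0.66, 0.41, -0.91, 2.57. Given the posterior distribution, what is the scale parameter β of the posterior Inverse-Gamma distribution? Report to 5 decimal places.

With known mean μ and an Inverse-Gamma(α, β) prior on σ², the Normal likelihood is conjugate: posterior is Inv-Gamma(α + n/2, β + Σ(xᵢ−μ)²/2).
Σ(xᵢ−μ)² = (-0.54)² + (-1.10)² + (-1.27)² + (2.83)² + (0.66)² + (0.41)² + (-0.91)² + (2.57)² = 19.1601.
Posterior: Inv-Gamma(8.57 + 8/2, 5.80 + 19.1601/2) = Inv-Gamma(12.57, 15.38005).
Posterior β = 15.38005.

15.38005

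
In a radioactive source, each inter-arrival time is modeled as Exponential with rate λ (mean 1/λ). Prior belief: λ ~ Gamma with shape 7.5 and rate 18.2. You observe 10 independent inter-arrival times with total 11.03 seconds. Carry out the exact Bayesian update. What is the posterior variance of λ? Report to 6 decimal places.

0.020482

With a Gamma(shape α, rate β) prior on the exponential rate λ, the posterior after n observations with total T = Σxᵢ is Gamma(α+n, β+T).
Posterior: Gamma(7.5+10, 18.2+11.03) = Gamma(17.5, 29.23).
Var = α/β² = 0.020482.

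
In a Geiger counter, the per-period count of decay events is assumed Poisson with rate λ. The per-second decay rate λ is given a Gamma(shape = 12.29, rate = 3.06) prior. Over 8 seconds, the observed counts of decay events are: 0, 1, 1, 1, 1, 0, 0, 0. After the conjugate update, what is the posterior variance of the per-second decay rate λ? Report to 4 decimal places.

0.1332

With a Gamma(shape α, rate β) prior, the Poisson likelihood is conjugate: the posterior is Gamma(α + ΣXᵢ, β + n).
Sum of counts S = 4 over n = 8 seconds.
Posterior: Gamma(α+S, β+n) = Gamma(12.29+4, 3.06+8) = Gamma(16.29, 11.06).
Var = α/β² = 16.29/11.06² = 0.1332.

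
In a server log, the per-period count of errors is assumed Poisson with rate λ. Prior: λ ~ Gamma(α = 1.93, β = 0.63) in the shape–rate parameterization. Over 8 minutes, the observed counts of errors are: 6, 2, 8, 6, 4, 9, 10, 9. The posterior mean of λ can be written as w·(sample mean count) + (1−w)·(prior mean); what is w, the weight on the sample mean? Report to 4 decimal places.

0.9270

With a Gamma(shape α, rate β) prior, the Poisson likelihood is conjugate: the posterior is Gamma(α + ΣXᵢ, β + n).
Posterior mean = (α₀+S)/(β₀+n) = [n/(β₀+n)]·(S/n) + [β₀/(β₀+n)]·(α₀/β₀), so only n and β₀ enter the weight.
Weight on data w = n/(β₀+n) = 8/(0.63+8) = 8/8.63 = 0.9270.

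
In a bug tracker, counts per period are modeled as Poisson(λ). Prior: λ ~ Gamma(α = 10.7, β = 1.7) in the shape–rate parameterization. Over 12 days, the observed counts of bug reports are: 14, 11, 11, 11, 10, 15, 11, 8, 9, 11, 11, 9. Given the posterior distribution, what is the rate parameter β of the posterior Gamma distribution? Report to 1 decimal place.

13.7

With a Gamma(shape α, rate β) prior, the Poisson likelihood is conjugate: the posterior is Gamma(α + ΣXᵢ, β + n).
Sum of counts S = 131 over n = 12 days.
Posterior: Gamma(α+S, β+n) = Gamma(10.7+131, 1.7+12) = Gamma(141.7, 13.7).
Posterior β = 13.7.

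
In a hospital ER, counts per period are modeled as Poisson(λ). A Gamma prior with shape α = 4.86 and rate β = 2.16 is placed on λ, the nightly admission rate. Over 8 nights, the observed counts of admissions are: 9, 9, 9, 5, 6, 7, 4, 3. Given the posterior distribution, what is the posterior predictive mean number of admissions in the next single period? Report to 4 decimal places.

With a Gamma(shape α, rate β) prior, the Poisson likelihood is conjugate: the posterior is Gamma(α + ΣXᵢ, β + n).
Sum of counts S = 52 over n = 8 nights.
Posterior: Gamma(α+S, β+n) = Gamma(4.86+52, 2.16+8) = Gamma(56.86, 10.16).
The predictive distribution for one future period is NegBinom with mean α/β = 5.5965.

5.5965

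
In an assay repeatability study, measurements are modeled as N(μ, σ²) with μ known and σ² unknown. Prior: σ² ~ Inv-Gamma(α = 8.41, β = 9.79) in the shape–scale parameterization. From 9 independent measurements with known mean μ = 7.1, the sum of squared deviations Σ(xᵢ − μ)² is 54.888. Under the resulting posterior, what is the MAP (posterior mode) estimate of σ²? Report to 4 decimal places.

2.6768

With known mean μ and an Inverse-Gamma(α, β) prior on σ², the Normal likelihood is conjugate: posterior is Inv-Gamma(α + n/2, β + Σ(xᵢ−μ)²/2).
Posterior: Inv-Gamma(8.41 + 9/2, 9.79 + 54.888/2) = Inv-Gamma(12.91, 37.2340).
Mode = β/(α+1) = 37.2340/13.91 = 2.6768.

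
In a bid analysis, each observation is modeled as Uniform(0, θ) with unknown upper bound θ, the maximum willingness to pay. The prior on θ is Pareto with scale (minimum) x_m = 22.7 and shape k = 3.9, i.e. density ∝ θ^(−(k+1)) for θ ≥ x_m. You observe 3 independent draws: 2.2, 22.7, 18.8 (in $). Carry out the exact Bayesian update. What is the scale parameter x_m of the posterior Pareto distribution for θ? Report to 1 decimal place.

22.7

A Pareto(scale x_m, shape k) prior on the upper bound θ of Uniform(0, θ) is conjugate: posterior is Pareto(max(x_m, max xᵢ), k + n).
Sample maximum = 22.7; prior scale x_m = 22.7 → posterior scale = max = 22.7.
Posterior shape = 3.9 + 3 = 6.9.
Posterior scale x_m = 22.7.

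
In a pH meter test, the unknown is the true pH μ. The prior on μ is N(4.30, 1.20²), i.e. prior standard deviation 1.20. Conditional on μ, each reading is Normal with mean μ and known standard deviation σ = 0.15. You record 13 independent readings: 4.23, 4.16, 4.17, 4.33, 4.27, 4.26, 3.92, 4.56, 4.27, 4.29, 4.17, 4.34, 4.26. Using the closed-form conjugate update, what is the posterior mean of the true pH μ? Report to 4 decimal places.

4.2485

For Normal data with known variance σ², a Normal(μ₀, σ₀²) prior on μ is conjugate. Posterior precision = 1/σ₀² + n/σ²; posterior mean is the precision-weighted average of μ₀ and x̄.
Σxᵢ = 4.23 + 4.16 + 4.17 + 4.33 + 4.27 + 4.26 + 3.92 + 4.56 + 4.27 + 4.29 + 4.17 + 4.34 + 4.26 = 55.23, so n·x̄ = 55.23.
σ₀² = 1.20² = 1.44, σ² = 0.15² = 0.0225; σ² + n·σ₀² = 0.0225 + 13·1.44 = 18.7425.
Posterior mean = (μ₀/σ₀² + n·x̄/σ²)/(1/σ₀² + n/σ²) = (σ²·μ₀ + σ₀²·n·x̄)/(σ² + n·σ₀²) = (0.0225·4.30 + 1.44·55.23)/18.7425 = 79.62795/18.7425 = 4.2485.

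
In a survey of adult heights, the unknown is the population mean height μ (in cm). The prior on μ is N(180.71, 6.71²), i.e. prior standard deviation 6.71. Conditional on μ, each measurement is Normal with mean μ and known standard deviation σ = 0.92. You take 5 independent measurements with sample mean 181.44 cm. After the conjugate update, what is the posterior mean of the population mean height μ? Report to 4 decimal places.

For Normal data with known variance σ², a Normal(μ₀, σ₀²) prior on μ is conjugate. Posterior precision = 1/σ₀² + n/σ²; posterior mean is the precision-weighted average of μ₀ and x̄.
n·x̄ = 5·181.44 = 907.2.
σ₀² = 6.71² = 45.0241, σ² = 0.92² = 0.8464; σ² + n·σ₀² = 0.8464 + 5·45.0241 = 225.9669.
Posterior mean = (μ₀/σ₀² + n·x̄/σ²)/(1/σ₀² + n/σ²) = (σ²·μ₀ + σ₀²·n·x̄)/(σ² + n·σ₀²) = (0.8464·180.71 + 45.0241·907.2)/225.9669 = 40998.816464/225.9669 = 181.4373.

181.4373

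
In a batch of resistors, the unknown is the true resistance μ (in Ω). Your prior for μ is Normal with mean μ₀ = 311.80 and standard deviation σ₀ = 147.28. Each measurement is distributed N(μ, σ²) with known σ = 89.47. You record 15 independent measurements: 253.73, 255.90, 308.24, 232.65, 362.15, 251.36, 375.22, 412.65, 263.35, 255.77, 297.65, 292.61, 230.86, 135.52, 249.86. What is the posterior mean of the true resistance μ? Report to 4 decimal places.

For Normal data with known variance σ², a Normal(μ₀, σ₀²) prior on μ is conjugate. Posterior precision = 1/σ₀² + n/σ²; posterior mean is the precision-weighted average of μ₀ and x̄.
Σxᵢ = 253.73 + 255.90 + 308.24 + 232.65 + 362.15 + 251.36 + 375.22 + 412.65 + 263.35 + 255.77 + 297.65 + 292.61 + 230.86 + 135.52 + 249.86 = 4177.52, so n·x̄ = 4177.52.
σ₀² = 147.28² = 21691.3984, σ² = 89.47² = 8004.8809; σ² + n·σ₀² = 8004.8809 + 15·21691.3984 = 333375.8569.
Posterior mean = (μ₀/σ₀² + n·x̄/σ²)/(1/σ₀² + n/σ²) = (σ²·μ₀ + σ₀²·n·x̄)/(σ² + n·σ₀²) = (8004.8809·311.80 + 21691.3984·4177.52)/333375.8569 = 93112172.508588/333375.8569 = 279.3009.

279.3009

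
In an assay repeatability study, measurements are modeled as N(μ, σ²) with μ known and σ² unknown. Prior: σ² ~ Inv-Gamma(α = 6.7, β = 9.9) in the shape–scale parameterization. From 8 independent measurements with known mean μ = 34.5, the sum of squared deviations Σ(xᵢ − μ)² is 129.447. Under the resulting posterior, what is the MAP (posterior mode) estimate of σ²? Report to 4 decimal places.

6.3781

With known mean μ and an Inverse-Gamma(α, β) prior on σ², the Normal likelihood is conjugate: posterior is Inv-Gamma(α + n/2, β + Σ(xᵢ−μ)²/2).
Posterior: Inv-Gamma(6.7 + 8/2, 9.9 + 129.447/2) = Inv-Gamma(10.70, 74.6235).
Mode = β/(α+1) = 74.6235/11.70 = 6.3781.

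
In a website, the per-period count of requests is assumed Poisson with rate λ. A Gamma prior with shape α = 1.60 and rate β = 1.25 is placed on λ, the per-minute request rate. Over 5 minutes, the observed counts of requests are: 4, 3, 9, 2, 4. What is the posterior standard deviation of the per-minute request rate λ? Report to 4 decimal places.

With a Gamma(shape α, rate β) prior, the Poisson likelihood is conjugate: the posterior is Gamma(α + ΣXᵢ, β + n).
Sum of counts S = 22 over n = 5 minutes.
Posterior: Gamma(α+S, β+n) = Gamma(1.60+22, 1.25+5) = Gamma(23.60, 6.25).
SD = √α/β = √23.60/6.25 = 0.7773.

0.7773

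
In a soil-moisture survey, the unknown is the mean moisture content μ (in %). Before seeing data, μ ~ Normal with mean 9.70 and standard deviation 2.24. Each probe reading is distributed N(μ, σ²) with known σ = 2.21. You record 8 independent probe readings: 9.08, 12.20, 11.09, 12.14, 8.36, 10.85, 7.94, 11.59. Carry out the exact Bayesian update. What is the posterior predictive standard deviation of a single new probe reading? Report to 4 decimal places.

2.3299

For Normal data with known variance σ², a Normal(μ₀, σ₀²) prior on μ is conjugate. Posterior precision = 1/σ₀² + n/σ²; posterior mean is the precision-weighted average of μ₀ and x̄.
σ₀² = 2.24² = 5.0176, σ² = 2.21² = 4.8841; σ² + n·σ₀² = 4.8841 + 8·5.0176 = 45.0249.
Posterior precision = 1/σ₀² + n/σ² = 1/5.0176 + 8/4.8841 = (σ² + n·σ₀²)/(σ₀²σ²) = 45.0249/(5.0176·4.8841); posterior variance σₙ² = σ₀²σ²/(σ² + n·σ₀²) = 5.0176·4.8841/45.0249 = 0.544287.
Predictive variance for one new observation = σₙ² + σ² = 5.0176·4.8841/45.0249 + 4.8841 = σ²·(σ₀² + 45.0249)/45.0249 = 4.8841·50.0425/45.0249 = 5.428387; SD = √(4.8841·50.0425/45.0249) = 2.3299.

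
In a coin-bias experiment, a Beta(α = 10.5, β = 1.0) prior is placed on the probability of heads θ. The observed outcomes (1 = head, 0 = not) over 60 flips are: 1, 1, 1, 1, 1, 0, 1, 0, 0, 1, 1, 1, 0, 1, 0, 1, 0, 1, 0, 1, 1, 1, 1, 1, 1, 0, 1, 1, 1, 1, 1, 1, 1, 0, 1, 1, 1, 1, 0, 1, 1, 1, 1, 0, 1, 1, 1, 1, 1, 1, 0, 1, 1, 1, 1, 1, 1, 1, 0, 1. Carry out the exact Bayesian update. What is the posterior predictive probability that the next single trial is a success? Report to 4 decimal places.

The Beta prior is conjugate to a Binomial/Bernoulli likelihood; the update adds successes to α and failures to β.
Posterior: Beta(α+k, β+n−k) = Beta(10.5+47, 1.0+13) = Beta(57.5, 14.0).
For a single future Bernoulli trial, P(success | data) = α/(α+β) = 0.8042.

0.8042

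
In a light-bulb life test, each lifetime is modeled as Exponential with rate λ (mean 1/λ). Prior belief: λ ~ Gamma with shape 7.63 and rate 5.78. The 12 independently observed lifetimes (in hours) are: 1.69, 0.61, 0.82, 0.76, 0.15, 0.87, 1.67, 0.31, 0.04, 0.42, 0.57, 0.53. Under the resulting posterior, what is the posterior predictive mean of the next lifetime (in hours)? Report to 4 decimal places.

0.7633

With a Gamma(shape α, rate β) prior on the exponential rate λ, the posterior after n observations with total T = Σxᵢ is Gamma(α+n, β+T).
Sum of observations T = 8.44 hours; n = 12.
Posterior: Gamma(7.63+12, 5.78+8.44) = Gamma(19.63, 14.22).
The predictive distribution for the next observation is Lomax; its mean is β/(α−1) = 14.22/18.63 = 0.7633.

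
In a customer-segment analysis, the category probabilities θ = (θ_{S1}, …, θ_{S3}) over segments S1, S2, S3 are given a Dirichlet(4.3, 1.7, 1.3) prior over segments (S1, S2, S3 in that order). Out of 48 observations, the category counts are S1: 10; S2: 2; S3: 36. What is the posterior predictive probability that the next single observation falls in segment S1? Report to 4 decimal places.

0.2586

The Dirichlet prior is conjugate to the Multinomial likelihood: each posterior αⱼ = prior αⱼ + observed count nⱼ.
Posterior concentration: (14.3, 3.7, 37.3), total = 55.3.
P(next = S1 | data) = α_{S1}/Σα = 0.2586.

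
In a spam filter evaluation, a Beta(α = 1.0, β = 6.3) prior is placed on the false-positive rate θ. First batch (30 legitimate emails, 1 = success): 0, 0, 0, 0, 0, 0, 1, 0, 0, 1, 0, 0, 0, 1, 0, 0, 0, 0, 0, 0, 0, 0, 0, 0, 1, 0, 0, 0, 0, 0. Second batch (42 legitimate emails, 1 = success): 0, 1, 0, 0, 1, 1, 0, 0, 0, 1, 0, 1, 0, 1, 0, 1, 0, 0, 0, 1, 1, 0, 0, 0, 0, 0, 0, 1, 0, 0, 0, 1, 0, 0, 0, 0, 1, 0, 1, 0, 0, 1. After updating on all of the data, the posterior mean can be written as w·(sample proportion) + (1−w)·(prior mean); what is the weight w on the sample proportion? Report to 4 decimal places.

The Beta prior is conjugate to a Binomial/Bernoulli likelihood; the update adds successes to α and failures to β.
Total number of legitimate emails: n = 30 + 42 = 72.
Posterior mean = (α₀+k)/(α₀+β₀+n) = [n/(α₀+β₀+n)]·(k/n) + [(α₀+β₀)/(α₀+β₀+n)]·α₀/(α₀+β₀), so only n and the prior enter the weight.
The weight on the data is w = n/(α₀+β₀+n) = 72/(1.0+6.3+72) = 72/79.3 = 0.9079.

0.9079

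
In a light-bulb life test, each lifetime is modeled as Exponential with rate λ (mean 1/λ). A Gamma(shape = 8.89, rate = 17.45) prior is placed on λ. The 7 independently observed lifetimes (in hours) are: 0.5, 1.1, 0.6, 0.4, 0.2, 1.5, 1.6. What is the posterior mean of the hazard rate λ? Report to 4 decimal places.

0.6805

With a Gamma(shape α, rate β) prior on the exponential rate λ, the posterior after n observations with total T = Σxᵢ is Gamma(α+n, β+T).
Sum of observations T = 5.9 hours; n = 7.
Posterior: Gamma(8.89+7, 17.45+5.9) = Gamma(15.89, 23.35).
Posterior mean of λ = α/β = 15.89/23.35 = 0.6805.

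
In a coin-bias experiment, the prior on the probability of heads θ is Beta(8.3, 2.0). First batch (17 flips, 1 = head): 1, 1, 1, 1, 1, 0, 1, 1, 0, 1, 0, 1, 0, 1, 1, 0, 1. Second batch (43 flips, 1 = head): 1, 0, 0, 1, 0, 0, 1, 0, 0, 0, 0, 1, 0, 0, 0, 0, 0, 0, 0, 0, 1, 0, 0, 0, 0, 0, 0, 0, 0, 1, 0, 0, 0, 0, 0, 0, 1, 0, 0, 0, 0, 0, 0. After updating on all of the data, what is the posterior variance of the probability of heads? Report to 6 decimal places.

The Beta prior is conjugate to a Binomial/Bernoulli likelihood; the update adds successes to α and failures to β.
After batch 1: Beta(8.3+12, 2.0+5) = Beta(20.3, 7.0).
After batch 2: Beta(20.3+7, 7.0+36) = Beta(27.3, 43.0).
Var = αβ/((α+β)²(α+β+1)) = 27.3·43.0/(70.3²·71.3) = 0.003331.

0.003331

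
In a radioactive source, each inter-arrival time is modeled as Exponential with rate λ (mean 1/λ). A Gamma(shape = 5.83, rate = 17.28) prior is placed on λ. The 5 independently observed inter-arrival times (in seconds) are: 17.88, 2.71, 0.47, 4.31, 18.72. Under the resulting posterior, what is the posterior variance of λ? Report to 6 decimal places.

0.002876

With a Gamma(shape α, rate β) prior on the exponential rate λ, the posterior after n observations with total T = Σxᵢ is Gamma(α+n, β+T).
Sum of observations T = 44.09 seconds; n = 5.
Posterior: Gamma(5.83+5, 17.28+44.09) = Gamma(10.83, 61.37).
Var = α/β² = 0.002876.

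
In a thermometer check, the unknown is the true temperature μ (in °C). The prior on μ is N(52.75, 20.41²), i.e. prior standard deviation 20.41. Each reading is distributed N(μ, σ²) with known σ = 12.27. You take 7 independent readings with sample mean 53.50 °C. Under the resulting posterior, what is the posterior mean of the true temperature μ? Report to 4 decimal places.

For Normal data with known variance σ², a Normal(μ₀, σ₀²) prior on μ is conjugate. Posterior precision = 1/σ₀² + n/σ²; posterior mean is the precision-weighted average of μ₀ and x̄.
n·x̄ = 7·53.50 = 374.5.
σ₀² = 20.41² = 416.5681, σ² = 12.27² = 150.5529; σ² + n·σ₀² = 150.5529 + 7·416.5681 = 3066.5296.
Posterior mean = (μ₀/σ₀² + n·x̄/σ²)/(1/σ₀² + n/σ²) = (σ²·μ₀ + σ₀²·n·x̄)/(σ² + n·σ₀²) = (150.5529·52.75 + 416.5681·374.5)/3066.5296 = 163946.418925/3066.5296 = 53.4632.

53.4632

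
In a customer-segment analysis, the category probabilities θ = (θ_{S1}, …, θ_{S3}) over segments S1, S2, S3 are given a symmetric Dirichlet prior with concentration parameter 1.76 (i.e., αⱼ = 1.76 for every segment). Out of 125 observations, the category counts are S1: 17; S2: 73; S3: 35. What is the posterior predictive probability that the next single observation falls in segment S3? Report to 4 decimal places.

The Dirichlet prior is conjugate to the Multinomial likelihood: each posterior αⱼ = prior αⱼ + observed count nⱼ.
Posterior concentration: (18.76, 74.76, 36.76), total = 130.28.
P(next = S3 | data) = α_{S3}/Σα = 0.2822.

0.2822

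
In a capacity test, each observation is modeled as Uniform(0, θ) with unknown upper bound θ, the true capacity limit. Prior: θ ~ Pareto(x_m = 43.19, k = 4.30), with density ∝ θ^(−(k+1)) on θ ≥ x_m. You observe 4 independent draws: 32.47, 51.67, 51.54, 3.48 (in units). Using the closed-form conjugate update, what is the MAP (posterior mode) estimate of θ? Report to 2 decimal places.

51.67

A Pareto(scale x_m, shape k) prior on the upper bound θ of Uniform(0, θ) is conjugate: posterior is Pareto(max(x_m, max xᵢ), k + n).
Sample maximum = 51.67; prior scale x_m = 43.19 → posterior scale = max = 51.67.
Posterior shape = 4.30 + 4 = 8.30.
The Pareto density is decreasing on [x_m, ∞), so the mode is x_m = 51.67.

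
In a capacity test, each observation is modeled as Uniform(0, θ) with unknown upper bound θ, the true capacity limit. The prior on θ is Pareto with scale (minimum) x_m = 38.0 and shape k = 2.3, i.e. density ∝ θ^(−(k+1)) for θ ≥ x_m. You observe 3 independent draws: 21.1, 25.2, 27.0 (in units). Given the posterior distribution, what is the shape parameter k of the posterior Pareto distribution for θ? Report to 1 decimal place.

A Pareto(scale x_m, shape k) prior on the upper bound θ of Uniform(0, θ) is conjugate: posterior is Pareto(max(x_m, max xᵢ), k + n).
Sample maximum = 27.0; prior scale x_m = 38.0 → posterior scale = max = 38.0.
Posterior shape = 2.3 + 3 = 5.3.
Posterior shape k = 5.3.

5.3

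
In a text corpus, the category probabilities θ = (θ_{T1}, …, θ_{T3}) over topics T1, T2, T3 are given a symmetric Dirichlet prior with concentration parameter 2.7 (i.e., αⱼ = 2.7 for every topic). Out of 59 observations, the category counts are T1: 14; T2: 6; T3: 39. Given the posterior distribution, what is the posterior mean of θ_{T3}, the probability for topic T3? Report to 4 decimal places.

The Dirichlet prior is conjugate to the Multinomial likelihood: each posterior αⱼ = prior αⱼ + observed count nⱼ.
Posterior concentration: (16.7, 8.7, 41.7), total = 67.1.
E[θ_{T3}|data] = α_{T3}/Σα = 41.7/67.1 = 0.6215.

0.6215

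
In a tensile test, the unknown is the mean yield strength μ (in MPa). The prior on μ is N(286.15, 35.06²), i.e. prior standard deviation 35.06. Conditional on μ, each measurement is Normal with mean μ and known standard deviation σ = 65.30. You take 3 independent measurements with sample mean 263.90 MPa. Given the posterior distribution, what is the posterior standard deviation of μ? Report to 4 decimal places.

25.6741

For Normal data with known variance σ², a Normal(μ₀, σ₀²) prior on μ is conjugate. Posterior precision = 1/σ₀² + n/σ²; posterior mean is the precision-weighted average of μ₀ and x̄.
σ₀² = 35.06² = 1229.2036, σ² = 65.30² = 4264.09; σ² + n·σ₀² = 4264.09 + 3·1229.2036 = 7951.7008.
Posterior precision = 1/σ₀² + n/σ² = 1/1229.2036 + 3/4264.09 = (σ² + n·σ₀²)/(σ₀²σ²) = 7951.7008/(1229.2036·4264.09); posterior variance σₙ² = σ₀²σ²/(σ² + n·σ₀²) = 1229.2036·4264.09/7951.7008 = 659.158954.
Posterior SD = √σₙ² = √(1229.2036·4264.09/7951.7008) = 25.6741.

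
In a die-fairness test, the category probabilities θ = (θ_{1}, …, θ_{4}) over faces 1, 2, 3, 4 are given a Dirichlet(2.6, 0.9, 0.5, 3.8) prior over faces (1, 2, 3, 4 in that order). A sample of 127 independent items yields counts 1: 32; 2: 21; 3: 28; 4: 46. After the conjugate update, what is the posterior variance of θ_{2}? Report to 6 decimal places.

0.001002

The Dirichlet prior is conjugate to the Multinomial likelihood: each posterior αⱼ = prior αⱼ + observed count nⱼ.
Posterior concentration: (34.6, 21.9, 28.5, 49.8), total = 134.8.
Var[θ_j] = α_j(Σα−α_j)/((Σα)²(Σα+1)) = 21.9·112.9/(134.8²·135.8) = 0.001002.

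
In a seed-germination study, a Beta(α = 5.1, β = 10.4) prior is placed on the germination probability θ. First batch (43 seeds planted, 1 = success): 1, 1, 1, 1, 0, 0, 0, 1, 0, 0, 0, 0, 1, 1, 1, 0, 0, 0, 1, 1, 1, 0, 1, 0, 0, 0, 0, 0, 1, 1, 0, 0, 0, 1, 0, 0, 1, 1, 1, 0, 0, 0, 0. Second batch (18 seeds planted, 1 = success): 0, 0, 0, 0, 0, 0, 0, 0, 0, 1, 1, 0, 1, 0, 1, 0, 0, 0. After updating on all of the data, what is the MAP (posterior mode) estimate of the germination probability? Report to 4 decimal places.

The Beta prior is conjugate to a Binomial/Bernoulli likelihood; the update adds successes to α and failures to β.
After batch 1: Beta(5.1+18, 10.4+25) = Beta(23.1, 35.4).
After batch 2: Beta(23.1+4, 35.4+14) = Beta(27.1, 49.4).
Mode of Beta(a,b) for a,b>1 is (a−1)/(a+b−2) = 26.1/74.5 = 0.3503.

0.3503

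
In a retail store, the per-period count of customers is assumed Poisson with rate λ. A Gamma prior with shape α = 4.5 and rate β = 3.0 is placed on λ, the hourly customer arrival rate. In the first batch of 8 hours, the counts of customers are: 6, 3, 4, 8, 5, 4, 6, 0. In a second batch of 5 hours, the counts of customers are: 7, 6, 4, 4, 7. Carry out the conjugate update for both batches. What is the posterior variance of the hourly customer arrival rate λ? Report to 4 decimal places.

With a Gamma(shape α, rate β) prior, the Poisson likelihood is conjugate: the posterior is Gamma(α + ΣXᵢ, β + n).
Batch 1: sum of counts S = 36 over n = 8 hours.
After batch 1: Gamma(α+S, β+n) = Gamma(4.5+36, 3.0+8) = Gamma(40.5, 11.0).
Batch 2: sum of counts S = 28 over n = 5 hours.
After batch 2: Gamma(α+S, β+n) = Gamma(40.5+28, 11.0+5) = Gamma(68.5, 16.0).
Var = α/β² = 68.5/16.0² = 0.2676.

0.2676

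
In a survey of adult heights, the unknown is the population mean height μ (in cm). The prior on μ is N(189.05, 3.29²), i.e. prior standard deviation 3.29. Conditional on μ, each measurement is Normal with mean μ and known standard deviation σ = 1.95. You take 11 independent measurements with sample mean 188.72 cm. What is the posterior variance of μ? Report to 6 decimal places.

0.334984

For Normal data with known variance σ², a Normal(μ₀, σ₀²) prior on μ is conjugate. Posterior precision = 1/σ₀² + n/σ²; posterior mean is the precision-weighted average of μ₀ and x̄.
σ₀² = 3.29² = 10.8241, σ² = 1.95² = 3.8025; σ² + n·σ₀² = 3.8025 + 11·10.8241 = 122.8676.
Posterior precision = 1/σ₀² + n/σ² = 1/10.8241 + 11/3.8025 = (σ² + n·σ₀²)/(σ₀²σ²) = 122.8676/(10.8241·3.8025); posterior variance σₙ² = σ₀²σ²/(σ² + n·σ₀²) = 10.8241·3.8025/122.8676 = 0.334984.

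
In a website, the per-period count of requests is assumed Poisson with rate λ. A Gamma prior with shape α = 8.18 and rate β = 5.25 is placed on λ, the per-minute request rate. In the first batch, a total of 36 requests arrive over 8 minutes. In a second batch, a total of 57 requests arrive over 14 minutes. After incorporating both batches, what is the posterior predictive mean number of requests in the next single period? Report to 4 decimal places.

With a Gamma(shape α, rate β) prior, the Poisson likelihood is conjugate: the posterior is Gamma(α + ΣXᵢ, β + n).
After batch 1: Gamma(α+S, β+n) = Gamma(8.18+36, 5.25+8) = Gamma(44.18, 13.25).
After batch 2: Gamma(α+S, β+n) = Gamma(44.18+57, 13.25+14) = Gamma(101.18, 27.25).
The predictive distribution for one future period is NegBinom with mean α/β = 3.7130.

3.7130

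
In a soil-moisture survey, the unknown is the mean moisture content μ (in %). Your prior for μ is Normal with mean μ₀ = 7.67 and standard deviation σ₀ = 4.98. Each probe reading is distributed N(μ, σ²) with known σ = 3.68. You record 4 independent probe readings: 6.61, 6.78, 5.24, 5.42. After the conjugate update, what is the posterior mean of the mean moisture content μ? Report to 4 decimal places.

For Normal data with known variance σ², a Normal(μ₀, σ₀²) prior on μ is conjugate. Posterior precision = 1/σ₀² + n/σ²; posterior mean is the precision-weighted average of μ₀ and x̄.
Σxᵢ = 6.61 + 6.78 + 5.24 + 5.42 = 24.05, so n·x̄ = 24.05.
σ₀² = 4.98² = 24.8004, σ² = 3.68² = 13.5424; σ² + n·σ₀² = 13.5424 + 4·24.8004 = 112.744.
Posterior mean = (μ₀/σ₀² + n·x̄/σ²)/(1/σ₀² + n/σ²) = (σ²·μ₀ + σ₀²·n·x̄)/(σ² + n·σ₀²) = (13.5424·7.67 + 24.8004·24.05)/112.744 = 700.319828/112.744 = 6.2116.

6.2116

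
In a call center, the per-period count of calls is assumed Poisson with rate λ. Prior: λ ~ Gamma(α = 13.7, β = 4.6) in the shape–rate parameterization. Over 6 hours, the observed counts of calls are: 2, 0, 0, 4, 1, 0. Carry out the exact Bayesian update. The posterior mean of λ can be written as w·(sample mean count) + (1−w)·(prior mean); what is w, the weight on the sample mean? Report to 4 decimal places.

With a Gamma(shape α, rate β) prior, the Poisson likelihood is conjugate: the posterior is Gamma(α + ΣXᵢ, β + n).
Posterior mean = (α₀+S)/(β₀+n) = [n/(β₀+n)]·(S/n) + [β₀/(β₀+n)]·(α₀/β₀), so only n and β₀ enter the weight.
Weight on data w = n/(β₀+n) = 6/(4.6+6) = 6/10.6 = 0.5660.

0.5660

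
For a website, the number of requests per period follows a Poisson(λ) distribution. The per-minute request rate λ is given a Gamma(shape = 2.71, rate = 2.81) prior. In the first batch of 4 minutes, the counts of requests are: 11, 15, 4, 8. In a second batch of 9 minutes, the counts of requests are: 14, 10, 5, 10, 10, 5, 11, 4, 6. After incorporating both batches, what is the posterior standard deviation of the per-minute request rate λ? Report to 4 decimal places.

0.6804

With a Gamma(shape α, rate β) prior, the Poisson likelihood is conjugate: the posterior is Gamma(α + ΣXᵢ, β + n).
Batch 1: sum of counts S = 38 over n = 4 minutes.
After batch 1: Gamma(α+S, β+n) = Gamma(2.71+38, 2.81+4) = Gamma(40.71, 6.81).
Batch 2: sum of counts S = 75 over n = 9 minutes.
After batch 2: Gamma(α+S, β+n) = Gamma(40.71+75, 6.81+9) = Gamma(115.71, 15.81).
SD = √α/β = √115.71/15.81 = 0.6804.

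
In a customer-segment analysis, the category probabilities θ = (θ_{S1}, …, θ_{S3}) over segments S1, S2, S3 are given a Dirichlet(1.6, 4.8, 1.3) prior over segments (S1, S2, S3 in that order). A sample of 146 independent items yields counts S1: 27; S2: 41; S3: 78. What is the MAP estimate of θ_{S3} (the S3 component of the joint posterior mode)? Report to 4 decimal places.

0.5196

The Dirichlet prior is conjugate to the Multinomial likelihood: each posterior αⱼ = prior αⱼ + observed count nⱼ.
Posterior concentration: (28.6, 45.8, 79.3), total = 153.7.
Joint mode component: (α_{S3}−1)/(Σα−K) = 78.3/150.7 = 0.5196.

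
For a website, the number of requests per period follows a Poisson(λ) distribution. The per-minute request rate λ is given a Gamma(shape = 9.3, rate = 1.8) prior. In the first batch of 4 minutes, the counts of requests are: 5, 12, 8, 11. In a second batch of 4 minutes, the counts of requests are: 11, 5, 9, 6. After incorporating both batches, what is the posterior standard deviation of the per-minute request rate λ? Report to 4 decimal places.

0.8913

With a Gamma(shape α, rate β) prior, the Poisson likelihood is conjugate: the posterior is Gamma(α + ΣXᵢ, β + n).
Batch 1: sum of counts S = 36 over n = 4 minutes.
After batch 1: Gamma(α+S, β+n) = Gamma(9.3+36, 1.8+4) = Gamma(45.3, 5.8).
Batch 2: sum of counts S = 31 over n = 4 minutes.
After batch 2: Gamma(α+S, β+n) = Gamma(45.3+31, 5.8+4) = Gamma(76.3, 9.8).
SD = √α/β = √76.3/9.8 = 0.8913.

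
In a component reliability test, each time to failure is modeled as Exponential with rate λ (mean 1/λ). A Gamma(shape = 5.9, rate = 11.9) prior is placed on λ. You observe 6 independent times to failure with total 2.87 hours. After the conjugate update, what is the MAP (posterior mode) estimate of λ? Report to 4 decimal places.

0.7380

With a Gamma(shape α, rate β) prior on the exponential rate λ, the posterior after n observations with total T = Σxᵢ is Gamma(α+n, β+T).
Posterior: Gamma(5.9+6, 11.9+2.87) = Gamma(11.9, 14.77).
Mode = (α−1)/β = 0.7380.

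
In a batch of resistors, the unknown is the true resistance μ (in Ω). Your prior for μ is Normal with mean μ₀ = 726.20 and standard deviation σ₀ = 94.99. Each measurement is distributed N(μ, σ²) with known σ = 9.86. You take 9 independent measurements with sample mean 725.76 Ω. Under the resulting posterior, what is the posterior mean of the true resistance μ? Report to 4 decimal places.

For Normal data with known variance σ², a Normal(μ₀, σ₀²) prior on μ is conjugate. Posterior precision = 1/σ₀² + n/σ²; posterior mean is the precision-weighted average of μ₀ and x̄.
n·x̄ = 9·725.76 = 6531.84.
σ₀² = 94.99² = 9023.1001, σ² = 9.86² = 97.2196; σ² + n·σ₀² = 97.2196 + 9·9023.1001 = 81305.1205.
Posterior mean = (μ₀/σ₀² + n·x̄/σ²)/(1/σ₀² + n/σ²) = (σ²·μ₀ + σ₀²·n·x̄)/(σ² + n·σ₀²) = (97.2196·726.20 + 9023.1001·6531.84)/81305.1205 = 59008047.030704/81305.1205 = 725.7605.

725.7605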